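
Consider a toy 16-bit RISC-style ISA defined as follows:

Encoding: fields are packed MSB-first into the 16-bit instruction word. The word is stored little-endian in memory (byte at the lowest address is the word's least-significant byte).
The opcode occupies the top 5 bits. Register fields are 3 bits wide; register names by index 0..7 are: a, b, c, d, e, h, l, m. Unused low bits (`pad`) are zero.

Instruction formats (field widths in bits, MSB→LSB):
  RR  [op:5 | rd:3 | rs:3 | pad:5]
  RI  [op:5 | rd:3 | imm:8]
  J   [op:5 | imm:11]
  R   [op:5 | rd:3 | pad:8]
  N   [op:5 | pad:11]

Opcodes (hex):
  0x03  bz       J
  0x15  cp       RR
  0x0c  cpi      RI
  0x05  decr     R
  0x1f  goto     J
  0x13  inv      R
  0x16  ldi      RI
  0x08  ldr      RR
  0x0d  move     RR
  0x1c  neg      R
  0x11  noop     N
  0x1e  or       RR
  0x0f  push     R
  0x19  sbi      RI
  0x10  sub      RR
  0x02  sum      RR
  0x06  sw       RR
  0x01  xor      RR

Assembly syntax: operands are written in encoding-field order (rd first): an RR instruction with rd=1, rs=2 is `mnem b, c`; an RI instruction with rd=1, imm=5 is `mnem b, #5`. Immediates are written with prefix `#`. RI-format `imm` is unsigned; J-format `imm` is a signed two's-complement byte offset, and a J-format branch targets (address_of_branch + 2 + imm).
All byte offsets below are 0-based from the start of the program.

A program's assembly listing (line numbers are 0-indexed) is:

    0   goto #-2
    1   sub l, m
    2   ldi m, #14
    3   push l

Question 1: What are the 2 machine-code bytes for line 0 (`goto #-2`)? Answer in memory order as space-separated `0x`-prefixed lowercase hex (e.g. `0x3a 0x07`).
L0: goto op=0x1f:5|imm=-2:11 ⇒ 0xfffe ⇒ little fe ff

0xfe 0xff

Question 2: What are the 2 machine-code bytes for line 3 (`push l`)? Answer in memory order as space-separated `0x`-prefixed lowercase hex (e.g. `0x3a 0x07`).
line 3 (push): pack op=0xf:5|rd=6:3|pad=0:8 = 0x7e00; little→ 00 7e

0x00 0x7e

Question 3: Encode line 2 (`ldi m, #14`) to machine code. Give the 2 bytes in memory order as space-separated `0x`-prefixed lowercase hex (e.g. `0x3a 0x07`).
0x0e 0xb7

2. ldi fields op=0x16:5|rd=7:3|imm=14:8 → word b70eh → 0e b7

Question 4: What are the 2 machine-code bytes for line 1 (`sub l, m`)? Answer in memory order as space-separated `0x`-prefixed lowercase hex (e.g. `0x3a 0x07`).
0xe0 0x86

1. sub fields op=0x10:5|rd=6:3|rs=7:3|pad=0:5 → word 86e0h → e0 86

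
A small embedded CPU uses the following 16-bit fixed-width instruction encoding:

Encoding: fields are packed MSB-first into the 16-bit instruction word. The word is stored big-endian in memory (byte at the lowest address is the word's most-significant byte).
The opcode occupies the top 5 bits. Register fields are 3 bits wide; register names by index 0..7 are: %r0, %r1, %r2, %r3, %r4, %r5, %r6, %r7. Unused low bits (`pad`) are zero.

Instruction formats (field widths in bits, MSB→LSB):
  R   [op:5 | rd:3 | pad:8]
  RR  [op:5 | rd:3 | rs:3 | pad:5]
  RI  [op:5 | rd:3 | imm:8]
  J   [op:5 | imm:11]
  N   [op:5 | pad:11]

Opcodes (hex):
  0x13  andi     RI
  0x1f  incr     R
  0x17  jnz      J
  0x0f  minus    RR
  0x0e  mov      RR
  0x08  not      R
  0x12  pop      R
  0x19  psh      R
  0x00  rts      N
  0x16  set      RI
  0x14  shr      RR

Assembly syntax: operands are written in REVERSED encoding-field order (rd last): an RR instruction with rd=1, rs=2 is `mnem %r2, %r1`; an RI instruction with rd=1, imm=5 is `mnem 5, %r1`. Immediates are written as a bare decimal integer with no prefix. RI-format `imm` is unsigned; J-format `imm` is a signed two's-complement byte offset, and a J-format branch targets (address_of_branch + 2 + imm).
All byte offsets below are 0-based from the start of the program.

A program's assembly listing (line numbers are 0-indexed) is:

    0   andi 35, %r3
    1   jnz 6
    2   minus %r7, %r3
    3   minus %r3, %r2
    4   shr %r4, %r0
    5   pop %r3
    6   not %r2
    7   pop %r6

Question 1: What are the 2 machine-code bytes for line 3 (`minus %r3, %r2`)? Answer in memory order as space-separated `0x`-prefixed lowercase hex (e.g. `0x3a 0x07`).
0x7a 0x60

line 3 (minus): pack op=0xf:5|rd=2:3|rs=3:3|pad=0:5 = 0x7a60; big→ 7a 60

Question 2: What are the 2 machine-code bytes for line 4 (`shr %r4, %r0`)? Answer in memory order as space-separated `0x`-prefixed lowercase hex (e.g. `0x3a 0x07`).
0xa0 0x80

line 4 (shr): pack op=0x14:5|rd=0:3|rs=4:3|pad=0:5 = 0xa080; big→ a0 80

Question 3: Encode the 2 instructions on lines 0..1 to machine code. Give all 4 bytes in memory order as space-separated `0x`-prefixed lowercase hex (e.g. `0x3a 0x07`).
0. andi fields op=0x13:5|rd=3:3|imm=35:8 → word 9b23h → 9b 23
1. jnz fields op=0x17:5|imm=6:11 → word b806h → b8 06

0x9b 0x23 0xb8 0x06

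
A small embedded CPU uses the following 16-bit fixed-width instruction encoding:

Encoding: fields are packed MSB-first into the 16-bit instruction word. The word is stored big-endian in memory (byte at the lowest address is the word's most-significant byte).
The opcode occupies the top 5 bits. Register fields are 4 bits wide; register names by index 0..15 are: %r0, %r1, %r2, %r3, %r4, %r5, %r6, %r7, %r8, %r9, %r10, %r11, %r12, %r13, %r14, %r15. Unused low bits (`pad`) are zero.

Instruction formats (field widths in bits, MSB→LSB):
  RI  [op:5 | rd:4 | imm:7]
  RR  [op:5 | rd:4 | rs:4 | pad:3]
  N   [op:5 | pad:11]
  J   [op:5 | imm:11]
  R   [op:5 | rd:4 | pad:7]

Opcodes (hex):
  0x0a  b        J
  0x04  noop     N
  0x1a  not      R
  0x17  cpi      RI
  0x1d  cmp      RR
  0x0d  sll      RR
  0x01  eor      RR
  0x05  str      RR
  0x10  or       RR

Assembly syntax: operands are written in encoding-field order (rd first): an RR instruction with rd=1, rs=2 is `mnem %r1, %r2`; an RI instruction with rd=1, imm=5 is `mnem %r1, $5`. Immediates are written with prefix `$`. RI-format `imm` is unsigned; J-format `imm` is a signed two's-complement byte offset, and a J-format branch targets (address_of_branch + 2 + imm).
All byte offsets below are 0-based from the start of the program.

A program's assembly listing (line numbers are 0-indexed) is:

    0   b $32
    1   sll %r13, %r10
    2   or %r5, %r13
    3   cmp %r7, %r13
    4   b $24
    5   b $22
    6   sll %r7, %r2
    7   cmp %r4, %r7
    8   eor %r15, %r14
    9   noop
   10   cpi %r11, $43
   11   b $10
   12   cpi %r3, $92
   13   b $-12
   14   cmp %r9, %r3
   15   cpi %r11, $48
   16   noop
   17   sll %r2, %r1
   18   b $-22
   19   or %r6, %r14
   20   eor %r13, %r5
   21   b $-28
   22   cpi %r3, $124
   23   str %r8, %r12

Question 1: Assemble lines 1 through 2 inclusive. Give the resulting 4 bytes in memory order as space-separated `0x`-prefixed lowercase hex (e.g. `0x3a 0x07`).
line 1 (sll): pack op=0xd:5|rd=13:4|rs=10:4|pad=0:3 = 0x6ed0; big→ 6e d0
line 2 (or): pack op=0x10:5|rd=5:4|rs=13:4|pad=0:3 = 0x82e8; big→ 82 e8

0x6e 0xd0 0x82 0xe8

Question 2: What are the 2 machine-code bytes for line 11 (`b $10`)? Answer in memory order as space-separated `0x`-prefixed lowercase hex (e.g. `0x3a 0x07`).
11. b fields op=0xa:5|imm=10:11 → word 500ah → 50 0a

0x50 0x0a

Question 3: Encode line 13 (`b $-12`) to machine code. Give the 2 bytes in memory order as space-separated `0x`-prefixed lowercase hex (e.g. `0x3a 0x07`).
0x57 0xf4

line 13 (b): pack op=0xa:5|imm=-12:11 = 0x57f4; big→ 57 f4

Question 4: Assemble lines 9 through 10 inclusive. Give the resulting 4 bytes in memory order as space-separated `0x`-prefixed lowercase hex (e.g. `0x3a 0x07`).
0x20 0x00 0xbd 0xab

line 9 (noop): pack op=0x4:5|pad=0:11 = 0x2000; big→ 20 00
line 10 (cpi): pack op=0x17:5|rd=11:4|imm=43:7 = 0xbdab; big→ bd ab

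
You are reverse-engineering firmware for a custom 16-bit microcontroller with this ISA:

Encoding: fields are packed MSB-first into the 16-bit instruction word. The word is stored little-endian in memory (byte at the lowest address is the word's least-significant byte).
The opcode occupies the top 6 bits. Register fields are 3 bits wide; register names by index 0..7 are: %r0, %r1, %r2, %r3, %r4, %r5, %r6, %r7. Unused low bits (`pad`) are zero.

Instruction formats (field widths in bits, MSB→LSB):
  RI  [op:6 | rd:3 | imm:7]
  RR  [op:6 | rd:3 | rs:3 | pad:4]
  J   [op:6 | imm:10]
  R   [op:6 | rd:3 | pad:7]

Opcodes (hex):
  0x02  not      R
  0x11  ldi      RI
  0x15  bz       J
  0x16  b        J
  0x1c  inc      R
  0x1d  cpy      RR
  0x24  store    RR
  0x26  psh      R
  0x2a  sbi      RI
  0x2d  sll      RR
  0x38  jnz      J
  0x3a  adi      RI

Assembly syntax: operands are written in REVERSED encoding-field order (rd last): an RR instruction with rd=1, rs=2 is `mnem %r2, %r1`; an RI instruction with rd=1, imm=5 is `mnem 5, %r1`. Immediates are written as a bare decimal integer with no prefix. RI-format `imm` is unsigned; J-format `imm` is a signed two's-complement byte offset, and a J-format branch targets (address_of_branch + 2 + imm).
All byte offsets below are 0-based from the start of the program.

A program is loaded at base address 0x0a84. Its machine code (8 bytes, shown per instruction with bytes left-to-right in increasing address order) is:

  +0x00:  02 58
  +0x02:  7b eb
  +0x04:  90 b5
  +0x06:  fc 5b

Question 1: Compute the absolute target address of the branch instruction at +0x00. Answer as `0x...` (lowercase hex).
0x0a88

+0x00: 02 58 ⇒ word 0x5802 (little)
  opcode bits[15:10]=0x16: b/J
  [9:0] imm=2 = 2
  target = base 0x0a84 + off 0x00 + 2 + imm 2 = 0x0a88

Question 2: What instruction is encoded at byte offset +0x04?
@+04  little-endian(90 b5) = 0xb590
  top 6b → 0x2d → sll [RR]
  rd: (w>>7)&0x7=0x3 → %r3
  rs: (w>>4)&0x7=0x1 → %r1

sll %r1, %r3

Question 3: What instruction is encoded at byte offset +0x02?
adi 123, %r6

[02] 7b eb → 0xeb7b
  op=0xeb7b>>10=0x3a ⇒ adi (RI)
  [9:7] rd=6 = %r6
  [6:0] imm=123 = 123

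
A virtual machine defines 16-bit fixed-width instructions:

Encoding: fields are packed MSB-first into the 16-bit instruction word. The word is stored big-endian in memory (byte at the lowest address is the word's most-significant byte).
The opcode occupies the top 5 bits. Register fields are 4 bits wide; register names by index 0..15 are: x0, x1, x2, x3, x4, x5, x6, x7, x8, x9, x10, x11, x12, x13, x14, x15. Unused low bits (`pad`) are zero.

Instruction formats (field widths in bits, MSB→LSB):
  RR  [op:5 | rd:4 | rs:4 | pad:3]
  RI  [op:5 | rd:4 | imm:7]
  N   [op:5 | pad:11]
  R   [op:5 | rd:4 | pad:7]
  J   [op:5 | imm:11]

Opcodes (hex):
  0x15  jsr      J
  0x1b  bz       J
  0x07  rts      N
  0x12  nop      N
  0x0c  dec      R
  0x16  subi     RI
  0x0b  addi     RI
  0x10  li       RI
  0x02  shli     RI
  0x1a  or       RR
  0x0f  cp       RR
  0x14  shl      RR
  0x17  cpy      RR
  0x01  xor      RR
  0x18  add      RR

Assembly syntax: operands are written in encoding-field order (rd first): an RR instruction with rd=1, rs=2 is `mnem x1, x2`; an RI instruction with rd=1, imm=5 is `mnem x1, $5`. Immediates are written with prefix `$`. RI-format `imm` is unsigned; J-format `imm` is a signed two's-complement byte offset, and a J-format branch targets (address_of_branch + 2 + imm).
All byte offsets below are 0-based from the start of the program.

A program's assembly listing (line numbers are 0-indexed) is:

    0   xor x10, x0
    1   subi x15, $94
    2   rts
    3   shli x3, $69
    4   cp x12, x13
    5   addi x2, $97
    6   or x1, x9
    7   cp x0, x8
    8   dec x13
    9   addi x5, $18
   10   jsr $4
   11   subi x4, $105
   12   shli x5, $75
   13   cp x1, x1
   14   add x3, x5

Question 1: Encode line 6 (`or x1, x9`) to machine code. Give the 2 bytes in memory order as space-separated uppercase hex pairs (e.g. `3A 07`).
L6: or op=0x1a:5|rd=1:4|rs=9:4|pad=0:3 ⇒ 0xd0c8 ⇒ big d0 c8

D0 C8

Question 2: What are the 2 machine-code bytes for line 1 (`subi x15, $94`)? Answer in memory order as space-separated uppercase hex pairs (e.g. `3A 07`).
B7 DE

1. subi fields op=0x16:5|rd=15:4|imm=94:7 → word b7deh → b7 de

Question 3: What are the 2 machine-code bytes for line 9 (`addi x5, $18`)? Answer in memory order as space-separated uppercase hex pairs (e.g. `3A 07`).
line 9 (addi): pack op=0xb:5|rd=5:4|imm=18:7 = 0x5a92; big→ 5a 92

5A 92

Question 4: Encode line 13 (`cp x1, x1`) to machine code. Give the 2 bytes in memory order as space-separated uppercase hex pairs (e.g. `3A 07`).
13. cp fields op=0xf:5|rd=1:4|rs=1:4|pad=0:3 → word 7888h → 78 88

78 88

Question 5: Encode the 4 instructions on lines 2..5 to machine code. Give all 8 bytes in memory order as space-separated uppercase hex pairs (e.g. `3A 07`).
38 00 11 C5 7E 68 59 61

line 2 (rts): pack op=0x7:5|pad=0:11 = 0x3800; big→ 38 00
line 3 (shli): pack op=0x2:5|rd=3:4|imm=69:7 = 0x11c5; big→ 11 c5
line 4 (cp): pack op=0xf:5|rd=12:4|rs=13:4|pad=0:3 = 0x7e68; big→ 7e 68
line 5 (addi): pack op=0xb:5|rd=2:4|imm=97:7 = 0x5961; big→ 59 61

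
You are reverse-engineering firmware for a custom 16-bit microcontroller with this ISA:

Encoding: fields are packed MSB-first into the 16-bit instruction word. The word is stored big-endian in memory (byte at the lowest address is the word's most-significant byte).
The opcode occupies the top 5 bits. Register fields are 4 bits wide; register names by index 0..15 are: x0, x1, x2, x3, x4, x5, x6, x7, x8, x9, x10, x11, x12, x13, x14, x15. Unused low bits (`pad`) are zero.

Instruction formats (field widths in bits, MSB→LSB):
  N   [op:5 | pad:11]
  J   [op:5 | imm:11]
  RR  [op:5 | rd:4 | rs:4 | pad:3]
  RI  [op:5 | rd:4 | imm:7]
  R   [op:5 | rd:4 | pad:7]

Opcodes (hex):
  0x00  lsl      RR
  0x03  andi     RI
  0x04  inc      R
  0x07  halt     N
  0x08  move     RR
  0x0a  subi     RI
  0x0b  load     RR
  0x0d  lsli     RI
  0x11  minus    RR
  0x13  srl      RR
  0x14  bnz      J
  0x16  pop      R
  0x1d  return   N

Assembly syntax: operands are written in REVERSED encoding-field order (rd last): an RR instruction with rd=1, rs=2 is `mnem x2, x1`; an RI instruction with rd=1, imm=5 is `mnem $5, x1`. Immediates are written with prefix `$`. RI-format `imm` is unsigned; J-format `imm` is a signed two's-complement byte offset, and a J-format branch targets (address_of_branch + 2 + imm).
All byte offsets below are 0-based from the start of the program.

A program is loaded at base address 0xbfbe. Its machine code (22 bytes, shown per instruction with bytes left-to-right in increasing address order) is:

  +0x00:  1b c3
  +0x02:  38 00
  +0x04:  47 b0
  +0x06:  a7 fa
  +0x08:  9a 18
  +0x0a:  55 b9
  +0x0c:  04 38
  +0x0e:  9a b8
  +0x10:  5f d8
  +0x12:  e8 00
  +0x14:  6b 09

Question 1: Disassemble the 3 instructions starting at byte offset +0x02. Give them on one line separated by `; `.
halt; move x6, x15; bnz $-6

@+02  big-endian(38 00) = 0x3800
  top 5b → 0x7 → halt [N]
@+04  big-endian(47 b0) = 0x47b0
  top 5b → 0x8 → move [RR]
  rd: (w>>7)&0xf=0xf → x15
  rs: (w>>3)&0xf=0x6 → x6
@+06  big-endian(a7 fa) = 0xa7fa
  top 5b → 0x14 → bnz [J]
  imm: (w>>0)&0x7ff=0x7fa (s11→-6) → $-6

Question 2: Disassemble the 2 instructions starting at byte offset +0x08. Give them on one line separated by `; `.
srl x3, x4; subi $57, x11

off 0x08: read 9a 18 as big → 0x9a18
  opcode bits[15:11]=0x13: srl/RR
  [10:7] rd=4 = x4
  [6:3] rs=3 = x3
off 0x0a: read 55 b9 as big → 0x55b9
  opcode bits[15:11]=0xa: subi/RI
  [10:7] rd=11 = x11
  [6:0] imm=57 = $57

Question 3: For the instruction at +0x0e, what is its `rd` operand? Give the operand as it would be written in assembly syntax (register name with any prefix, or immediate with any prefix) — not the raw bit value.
x5

[0e] 9a b8 → 0x9ab8
  opcode bits[15:11]=0x13: srl/RR
  rd: (w>>7)&0xf=0x5 → x5
  rs: (w>>3)&0xf=0x7 → x7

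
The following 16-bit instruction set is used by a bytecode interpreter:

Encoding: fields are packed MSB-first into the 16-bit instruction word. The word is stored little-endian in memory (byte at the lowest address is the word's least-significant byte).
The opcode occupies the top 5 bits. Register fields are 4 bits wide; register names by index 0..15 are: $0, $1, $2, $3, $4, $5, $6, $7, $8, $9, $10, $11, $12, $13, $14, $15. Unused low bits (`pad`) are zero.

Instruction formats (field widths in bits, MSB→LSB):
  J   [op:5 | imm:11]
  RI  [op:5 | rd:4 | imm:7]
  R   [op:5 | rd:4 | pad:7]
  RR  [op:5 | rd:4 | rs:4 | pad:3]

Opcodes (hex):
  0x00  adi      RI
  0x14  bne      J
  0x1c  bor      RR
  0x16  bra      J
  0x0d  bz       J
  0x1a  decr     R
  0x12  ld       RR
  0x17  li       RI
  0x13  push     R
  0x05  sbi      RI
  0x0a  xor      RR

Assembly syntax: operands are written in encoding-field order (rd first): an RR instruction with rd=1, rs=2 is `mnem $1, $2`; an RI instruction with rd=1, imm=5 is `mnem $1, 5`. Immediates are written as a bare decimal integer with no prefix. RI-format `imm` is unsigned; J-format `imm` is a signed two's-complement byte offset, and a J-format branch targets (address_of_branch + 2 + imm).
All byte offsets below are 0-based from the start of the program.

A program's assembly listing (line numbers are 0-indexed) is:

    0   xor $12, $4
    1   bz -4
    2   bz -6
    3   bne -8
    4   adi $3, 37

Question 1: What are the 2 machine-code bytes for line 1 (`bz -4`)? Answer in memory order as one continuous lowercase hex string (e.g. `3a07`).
1. bz fields op=0xd:5|imm=-4:11 → word 6ffch → fc 6f

fc6f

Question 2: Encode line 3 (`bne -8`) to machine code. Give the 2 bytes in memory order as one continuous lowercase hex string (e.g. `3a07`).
f8a7

L3: bne op=0x14:5|imm=-8:11 ⇒ 0xa7f8 ⇒ little f8 a7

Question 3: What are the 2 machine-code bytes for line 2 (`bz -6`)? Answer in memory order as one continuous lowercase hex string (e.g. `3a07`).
line 2 (bz): pack op=0xd:5|imm=-6:11 = 0x6ffa; little→ fa 6f

fa6f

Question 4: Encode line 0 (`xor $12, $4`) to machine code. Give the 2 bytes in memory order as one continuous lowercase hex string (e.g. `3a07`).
L0: xor op=0xa:5|rd=12:4|rs=4:4|pad=0:3 ⇒ 0x5620 ⇒ little 20 56

2056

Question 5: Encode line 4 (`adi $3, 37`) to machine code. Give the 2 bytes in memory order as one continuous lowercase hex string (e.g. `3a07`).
a501

L4: adi op=0x0:5|rd=3:4|imm=37:7 ⇒ 0x01a5 ⇒ little a5 01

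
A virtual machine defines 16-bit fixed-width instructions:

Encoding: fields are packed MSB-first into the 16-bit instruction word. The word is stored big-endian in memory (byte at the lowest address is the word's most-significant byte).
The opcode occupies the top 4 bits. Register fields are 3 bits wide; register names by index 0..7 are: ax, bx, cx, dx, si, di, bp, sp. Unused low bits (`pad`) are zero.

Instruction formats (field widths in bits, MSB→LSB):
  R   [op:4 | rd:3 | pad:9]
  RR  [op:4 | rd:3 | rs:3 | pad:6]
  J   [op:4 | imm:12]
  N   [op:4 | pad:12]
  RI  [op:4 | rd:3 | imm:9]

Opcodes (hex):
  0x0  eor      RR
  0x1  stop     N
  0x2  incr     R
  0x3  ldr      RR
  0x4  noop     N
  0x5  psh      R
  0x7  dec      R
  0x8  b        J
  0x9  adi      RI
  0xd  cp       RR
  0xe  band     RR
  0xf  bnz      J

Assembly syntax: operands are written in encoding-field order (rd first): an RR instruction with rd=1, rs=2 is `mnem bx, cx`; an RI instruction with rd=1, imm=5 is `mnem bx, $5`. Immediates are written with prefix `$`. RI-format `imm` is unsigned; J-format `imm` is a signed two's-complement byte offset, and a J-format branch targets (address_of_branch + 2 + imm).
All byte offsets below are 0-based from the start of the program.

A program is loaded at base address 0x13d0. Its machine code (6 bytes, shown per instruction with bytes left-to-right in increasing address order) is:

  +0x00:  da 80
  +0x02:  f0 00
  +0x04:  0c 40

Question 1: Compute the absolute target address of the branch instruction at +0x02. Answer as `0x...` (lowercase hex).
+0x02: f0 00 ⇒ word 0xf000 (big)
  op=0xf000>>12=0xf ⇒ bnz (J)
  imm@[11:0]=0x0 ⇒ $0
  target = base 0x13d0 + off 0x02 + 2 + imm 0 = 0x13d4

0x13d4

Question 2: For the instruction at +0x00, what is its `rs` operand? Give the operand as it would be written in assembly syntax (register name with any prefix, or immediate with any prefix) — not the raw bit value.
@+00  big-endian(da 80) = 0xda80
  opcode bits[15:12]=0xd: cp/RR
  rd@[11:9]=0x5 ⇒ di
  rs@[8:6]=0x2 ⇒ cx

cx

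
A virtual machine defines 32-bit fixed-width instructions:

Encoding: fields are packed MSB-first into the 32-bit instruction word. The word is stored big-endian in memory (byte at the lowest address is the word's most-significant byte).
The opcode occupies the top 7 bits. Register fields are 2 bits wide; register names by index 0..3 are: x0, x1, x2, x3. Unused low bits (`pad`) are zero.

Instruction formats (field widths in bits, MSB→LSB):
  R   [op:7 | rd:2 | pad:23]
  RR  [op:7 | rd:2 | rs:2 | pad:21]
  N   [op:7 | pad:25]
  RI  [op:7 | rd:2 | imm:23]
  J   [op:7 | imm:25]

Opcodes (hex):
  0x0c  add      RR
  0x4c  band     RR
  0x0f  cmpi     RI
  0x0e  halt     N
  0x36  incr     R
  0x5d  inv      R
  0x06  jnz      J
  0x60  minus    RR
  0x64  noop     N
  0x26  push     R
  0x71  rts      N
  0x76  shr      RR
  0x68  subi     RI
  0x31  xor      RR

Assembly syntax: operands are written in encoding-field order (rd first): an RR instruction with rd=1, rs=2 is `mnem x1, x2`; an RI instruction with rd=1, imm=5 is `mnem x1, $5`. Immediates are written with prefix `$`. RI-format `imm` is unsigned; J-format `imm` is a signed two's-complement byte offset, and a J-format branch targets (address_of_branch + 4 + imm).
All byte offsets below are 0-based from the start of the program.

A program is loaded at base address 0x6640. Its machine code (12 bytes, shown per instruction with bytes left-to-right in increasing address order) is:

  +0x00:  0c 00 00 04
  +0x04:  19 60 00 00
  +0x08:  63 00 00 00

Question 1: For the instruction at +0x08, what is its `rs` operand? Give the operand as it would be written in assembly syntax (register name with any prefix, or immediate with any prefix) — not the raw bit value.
x0

@+08  big-endian(63 00 00 00) = 0x63000000
  op=0x63000000>>25=0x31 ⇒ xor (RR)
  rd: (w>>23)&0x3=0x2 → x2
  rs: (w>>21)&0x3=0x0 → x0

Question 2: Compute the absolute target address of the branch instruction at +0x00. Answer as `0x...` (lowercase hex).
0x6648

@+00  big-endian(0c 00 00 04) = 0x0c000004
  top 7b → 0x6 → jnz [J]
  imm: (w>>0)&0x1ffffff=0x4 → $4
  target = base 0x6640 + off 0x00 + 4 + imm 4 = 0x6648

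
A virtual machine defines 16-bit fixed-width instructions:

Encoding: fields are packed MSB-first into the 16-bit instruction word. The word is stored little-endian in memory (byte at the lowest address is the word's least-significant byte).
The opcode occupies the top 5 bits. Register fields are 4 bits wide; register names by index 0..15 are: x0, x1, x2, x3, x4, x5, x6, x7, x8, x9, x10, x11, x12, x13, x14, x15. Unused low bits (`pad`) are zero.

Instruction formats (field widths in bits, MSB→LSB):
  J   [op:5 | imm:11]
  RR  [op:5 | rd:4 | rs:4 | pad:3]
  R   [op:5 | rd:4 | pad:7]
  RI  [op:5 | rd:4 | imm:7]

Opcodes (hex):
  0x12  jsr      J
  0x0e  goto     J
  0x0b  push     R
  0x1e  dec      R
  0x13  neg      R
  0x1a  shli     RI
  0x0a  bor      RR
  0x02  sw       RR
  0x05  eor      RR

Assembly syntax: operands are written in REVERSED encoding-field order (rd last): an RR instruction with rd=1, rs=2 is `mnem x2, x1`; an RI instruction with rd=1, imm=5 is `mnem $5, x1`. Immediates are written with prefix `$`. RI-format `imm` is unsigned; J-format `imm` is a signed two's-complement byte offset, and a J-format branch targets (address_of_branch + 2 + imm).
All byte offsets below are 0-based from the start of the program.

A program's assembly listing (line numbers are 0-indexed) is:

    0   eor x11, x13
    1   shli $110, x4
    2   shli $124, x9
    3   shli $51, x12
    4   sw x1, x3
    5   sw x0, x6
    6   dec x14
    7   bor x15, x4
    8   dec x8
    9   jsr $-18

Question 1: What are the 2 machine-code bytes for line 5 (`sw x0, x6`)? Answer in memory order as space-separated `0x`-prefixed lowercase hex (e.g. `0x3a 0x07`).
0x00 0x13

5. sw fields op=0x2:5|rd=6:4|rs=0:4|pad=0:3 → word 1300h → 00 13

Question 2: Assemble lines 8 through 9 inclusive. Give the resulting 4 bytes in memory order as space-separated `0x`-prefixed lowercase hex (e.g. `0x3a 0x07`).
0x00 0xf4 0xee 0x97

L8: dec op=0x1e:5|rd=8:4|pad=0:7 ⇒ 0xf400 ⇒ little 00 f4
L9: jsr op=0x12:5|imm=-18:11 ⇒ 0x97ee ⇒ little ee 97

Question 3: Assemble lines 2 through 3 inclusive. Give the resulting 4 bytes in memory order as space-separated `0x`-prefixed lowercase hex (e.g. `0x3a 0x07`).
0xfc 0xd4 0x33 0xd6

L2: shli op=0x1a:5|rd=9:4|imm=124:7 ⇒ 0xd4fc ⇒ little fc d4
L3: shli op=0x1a:5|rd=12:4|imm=51:7 ⇒ 0xd633 ⇒ little 33 d6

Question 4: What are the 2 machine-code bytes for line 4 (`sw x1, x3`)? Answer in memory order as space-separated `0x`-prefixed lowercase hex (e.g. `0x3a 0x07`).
4. sw fields op=0x2:5|rd=3:4|rs=1:4|pad=0:3 → word 1188h → 88 11

0x88 0x11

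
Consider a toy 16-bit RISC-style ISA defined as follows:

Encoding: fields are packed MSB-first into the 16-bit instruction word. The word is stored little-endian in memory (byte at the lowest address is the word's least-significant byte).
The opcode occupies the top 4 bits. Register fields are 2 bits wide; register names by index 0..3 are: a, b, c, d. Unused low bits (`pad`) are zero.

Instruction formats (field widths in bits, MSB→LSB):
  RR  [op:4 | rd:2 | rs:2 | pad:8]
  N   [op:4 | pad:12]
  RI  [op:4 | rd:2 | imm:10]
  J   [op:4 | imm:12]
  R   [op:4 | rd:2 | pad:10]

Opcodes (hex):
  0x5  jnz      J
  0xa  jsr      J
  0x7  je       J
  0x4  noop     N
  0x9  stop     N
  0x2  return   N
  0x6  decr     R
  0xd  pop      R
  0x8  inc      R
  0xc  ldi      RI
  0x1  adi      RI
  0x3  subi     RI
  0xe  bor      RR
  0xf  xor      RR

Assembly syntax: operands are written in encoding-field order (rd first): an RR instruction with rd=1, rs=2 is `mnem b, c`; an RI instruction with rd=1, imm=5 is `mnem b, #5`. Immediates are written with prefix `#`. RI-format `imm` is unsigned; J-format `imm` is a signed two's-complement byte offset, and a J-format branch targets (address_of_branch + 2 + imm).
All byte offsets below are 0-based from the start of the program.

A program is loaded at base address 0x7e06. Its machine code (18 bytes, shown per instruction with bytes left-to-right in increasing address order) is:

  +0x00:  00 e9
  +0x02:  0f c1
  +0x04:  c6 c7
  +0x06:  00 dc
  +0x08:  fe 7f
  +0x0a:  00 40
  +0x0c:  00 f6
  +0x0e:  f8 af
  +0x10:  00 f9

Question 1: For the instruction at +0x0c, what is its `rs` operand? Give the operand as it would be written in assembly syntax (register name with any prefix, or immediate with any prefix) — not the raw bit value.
@+0c  little-endian(00 f6) = 0xf600
  op=0xf600>>12=0xf ⇒ xor (RR)
  rd: (w>>10)&0x3=0x1 → b
  rs: (w>>8)&0x3=0x2 → c

c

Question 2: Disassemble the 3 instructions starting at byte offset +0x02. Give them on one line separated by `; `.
ldi a, #271; ldi b, #966; pop d

+0x02: 0f c1 ⇒ word 0xc10f (little)
  opcode bits[15:12]=0xc: ldi/RI
  rd: (w>>10)&0x3=0x0 → a
  imm: (w>>0)&0x3ff=0x10f → #271
+0x04: c6 c7 ⇒ word 0xc7c6 (little)
  opcode bits[15:12]=0xc: ldi/RI
  rd: (w>>10)&0x3=0x1 → b
  imm: (w>>0)&0x3ff=0x3c6 → #966
+0x06: 00 dc ⇒ word 0xdc00 (little)
  opcode bits[15:12]=0xd: pop/R
  rd: (w>>10)&0x3=0x3 → d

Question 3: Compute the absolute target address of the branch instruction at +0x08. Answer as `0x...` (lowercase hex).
+0x08: fe 7f ⇒ word 0x7ffe (little)
  op=0x7ffe>>12=0x7 ⇒ je (J)
  imm: (w>>0)&0xfff=0xffe (s12→-2) → #-2
  target = base 0x7e06 + off 0x08 + 2 + imm -2 = 0x7e0e

0x7e0e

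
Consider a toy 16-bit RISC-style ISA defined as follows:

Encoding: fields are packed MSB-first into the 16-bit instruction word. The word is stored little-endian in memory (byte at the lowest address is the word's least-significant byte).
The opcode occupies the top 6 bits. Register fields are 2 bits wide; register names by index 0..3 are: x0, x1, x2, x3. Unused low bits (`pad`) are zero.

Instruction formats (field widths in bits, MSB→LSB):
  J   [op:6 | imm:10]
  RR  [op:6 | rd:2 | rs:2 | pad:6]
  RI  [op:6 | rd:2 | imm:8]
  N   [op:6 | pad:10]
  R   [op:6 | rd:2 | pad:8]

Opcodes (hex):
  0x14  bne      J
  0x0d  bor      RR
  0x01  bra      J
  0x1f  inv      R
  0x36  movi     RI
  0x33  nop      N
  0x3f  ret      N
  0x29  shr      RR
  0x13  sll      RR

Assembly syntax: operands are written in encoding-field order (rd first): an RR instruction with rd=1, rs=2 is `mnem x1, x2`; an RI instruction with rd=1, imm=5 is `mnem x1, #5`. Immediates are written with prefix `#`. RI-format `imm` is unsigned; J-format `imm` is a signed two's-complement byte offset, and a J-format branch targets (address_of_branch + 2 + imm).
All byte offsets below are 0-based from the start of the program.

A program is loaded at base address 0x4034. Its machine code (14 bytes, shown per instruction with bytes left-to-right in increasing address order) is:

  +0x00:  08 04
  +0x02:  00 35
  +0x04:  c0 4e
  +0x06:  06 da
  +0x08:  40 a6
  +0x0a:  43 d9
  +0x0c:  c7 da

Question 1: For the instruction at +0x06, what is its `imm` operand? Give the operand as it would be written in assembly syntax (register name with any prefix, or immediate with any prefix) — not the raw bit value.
#6

@+06  little-endian(06 da) = 0xda06
  op=0xda06>>10=0x36 ⇒ movi (RI)
  rd@[9:8]=0x2 ⇒ x2
  imm@[7:0]=0x6 ⇒ #6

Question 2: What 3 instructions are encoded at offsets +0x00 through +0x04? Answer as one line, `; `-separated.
[00] 08 04 → 0x0408
  top 6b → 0x1 → bra [J]
  [9:0] imm=8 = #8
[02] 00 35 → 0x3500
  top 6b → 0xd → bor [RR]
  [9:8] rd=1 = x1
  [7:6] rs=0 = x0
[04] c0 4e → 0x4ec0
  top 6b → 0x13 → sll [RR]
  [9:8] rd=2 = x2
  [7:6] rs=3 = x3

bra #8; bor x1, x0; sll x2, x3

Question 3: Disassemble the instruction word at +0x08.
shr x2, x1

+0x08: 40 a6 ⇒ word 0xa640 (little)
  top 6b → 0x29 → shr [RR]
  rd@[9:8]=0x2 ⇒ x2
  rs@[7:6]=0x1 ⇒ x1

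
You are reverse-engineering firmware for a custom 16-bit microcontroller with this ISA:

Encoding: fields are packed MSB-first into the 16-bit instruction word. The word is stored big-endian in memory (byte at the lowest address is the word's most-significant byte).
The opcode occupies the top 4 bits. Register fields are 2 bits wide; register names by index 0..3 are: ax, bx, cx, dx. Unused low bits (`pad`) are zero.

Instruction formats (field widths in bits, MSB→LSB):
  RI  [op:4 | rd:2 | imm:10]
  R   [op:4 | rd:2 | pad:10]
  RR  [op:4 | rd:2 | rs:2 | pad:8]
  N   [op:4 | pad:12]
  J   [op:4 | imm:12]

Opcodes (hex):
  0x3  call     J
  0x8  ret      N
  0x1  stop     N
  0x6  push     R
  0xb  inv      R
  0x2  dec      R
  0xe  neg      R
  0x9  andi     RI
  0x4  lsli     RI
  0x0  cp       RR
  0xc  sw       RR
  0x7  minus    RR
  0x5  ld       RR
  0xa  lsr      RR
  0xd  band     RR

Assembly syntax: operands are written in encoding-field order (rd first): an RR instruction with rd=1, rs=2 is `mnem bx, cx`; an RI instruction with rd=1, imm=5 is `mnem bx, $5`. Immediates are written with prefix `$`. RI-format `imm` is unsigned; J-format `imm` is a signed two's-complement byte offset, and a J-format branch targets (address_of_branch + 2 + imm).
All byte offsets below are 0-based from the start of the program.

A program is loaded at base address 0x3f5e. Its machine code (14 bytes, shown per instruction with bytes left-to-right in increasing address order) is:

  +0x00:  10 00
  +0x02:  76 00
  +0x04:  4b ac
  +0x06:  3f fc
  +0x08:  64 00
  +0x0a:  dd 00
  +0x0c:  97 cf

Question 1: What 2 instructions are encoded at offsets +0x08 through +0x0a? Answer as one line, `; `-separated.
+0x08: 64 00 ⇒ word 0x6400 (big)
  op=0x6400>>12=0x6 ⇒ push (R)
  rd: (w>>10)&0x3=0x1 → bx
+0x0a: dd 00 ⇒ word 0xdd00 (big)
  op=0xdd00>>12=0xd ⇒ band (RR)
  rd: (w>>10)&0x3=0x3 → dx
  rs: (w>>8)&0x3=0x1 → bx

push bx; band dx, bx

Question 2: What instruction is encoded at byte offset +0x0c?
[0c] 97 cf → 0x97cf
  opcode bits[15:12]=0x9: andi/RI
  rd: (w>>10)&0x3=0x1 → bx
  imm: (w>>0)&0x3ff=0x3cf → $975

andi bx, $975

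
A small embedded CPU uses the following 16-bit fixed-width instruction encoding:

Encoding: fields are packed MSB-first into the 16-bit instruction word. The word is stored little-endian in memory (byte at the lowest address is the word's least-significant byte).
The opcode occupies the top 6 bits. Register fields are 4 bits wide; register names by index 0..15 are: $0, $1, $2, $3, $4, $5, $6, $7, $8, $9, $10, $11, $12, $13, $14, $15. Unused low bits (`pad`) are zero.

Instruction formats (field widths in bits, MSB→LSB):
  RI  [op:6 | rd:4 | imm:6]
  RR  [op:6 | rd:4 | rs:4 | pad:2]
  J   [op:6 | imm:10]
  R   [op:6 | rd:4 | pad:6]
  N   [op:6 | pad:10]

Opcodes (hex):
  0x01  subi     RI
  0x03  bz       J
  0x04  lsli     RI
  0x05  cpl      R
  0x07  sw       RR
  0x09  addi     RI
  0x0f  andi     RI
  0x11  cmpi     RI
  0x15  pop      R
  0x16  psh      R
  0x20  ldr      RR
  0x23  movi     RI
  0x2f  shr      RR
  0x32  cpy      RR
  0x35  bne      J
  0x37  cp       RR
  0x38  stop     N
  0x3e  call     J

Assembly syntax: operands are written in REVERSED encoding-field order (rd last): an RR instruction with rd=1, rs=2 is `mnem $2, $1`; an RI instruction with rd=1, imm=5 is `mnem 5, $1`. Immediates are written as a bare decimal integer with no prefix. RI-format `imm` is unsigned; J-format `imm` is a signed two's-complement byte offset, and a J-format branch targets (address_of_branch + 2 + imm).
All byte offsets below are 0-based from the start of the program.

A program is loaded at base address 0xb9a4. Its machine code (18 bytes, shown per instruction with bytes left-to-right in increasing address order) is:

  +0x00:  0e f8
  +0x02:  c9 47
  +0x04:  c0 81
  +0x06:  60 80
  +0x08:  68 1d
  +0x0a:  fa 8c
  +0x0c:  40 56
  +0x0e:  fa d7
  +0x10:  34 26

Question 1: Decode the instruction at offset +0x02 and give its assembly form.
cmpi 9, $15

+0x02: c9 47 ⇒ word 0x47c9 (little)
  op=0x47c9>>10=0x11 ⇒ cmpi (RI)
  rd: (w>>6)&0xf=0xf → $15
  imm: (w>>0)&0x3f=0x9 → 9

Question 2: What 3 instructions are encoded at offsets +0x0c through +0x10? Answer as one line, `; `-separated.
pop $9; bne -6; addi 52, $8

off 0x0c: read 40 56 as little → 0x5640
  top 6b → 0x15 → pop [R]
  rd@[9:6]=0x9 ⇒ $9
off 0x0e: read fa d7 as little → 0xd7fa
  top 6b → 0x35 → bne [J]
  imm@[9:0]=0x3fa (s10→-6) ⇒ -6
off 0x10: read 34 26 as little → 0x2634
  top 6b → 0x9 → addi [RI]
  rd@[9:6]=0x8 ⇒ $8
  imm@[5:0]=0x34 ⇒ 52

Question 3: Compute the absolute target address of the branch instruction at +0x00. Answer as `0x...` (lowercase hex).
[00] 0e f8 → 0xf80e
  op=0xf80e>>10=0x3e ⇒ call (J)
  imm@[9:0]=0xe ⇒ 14
  target = base 0xb9a4 + off 0x00 + 2 + imm 14 = 0xb9b4

0xb9b4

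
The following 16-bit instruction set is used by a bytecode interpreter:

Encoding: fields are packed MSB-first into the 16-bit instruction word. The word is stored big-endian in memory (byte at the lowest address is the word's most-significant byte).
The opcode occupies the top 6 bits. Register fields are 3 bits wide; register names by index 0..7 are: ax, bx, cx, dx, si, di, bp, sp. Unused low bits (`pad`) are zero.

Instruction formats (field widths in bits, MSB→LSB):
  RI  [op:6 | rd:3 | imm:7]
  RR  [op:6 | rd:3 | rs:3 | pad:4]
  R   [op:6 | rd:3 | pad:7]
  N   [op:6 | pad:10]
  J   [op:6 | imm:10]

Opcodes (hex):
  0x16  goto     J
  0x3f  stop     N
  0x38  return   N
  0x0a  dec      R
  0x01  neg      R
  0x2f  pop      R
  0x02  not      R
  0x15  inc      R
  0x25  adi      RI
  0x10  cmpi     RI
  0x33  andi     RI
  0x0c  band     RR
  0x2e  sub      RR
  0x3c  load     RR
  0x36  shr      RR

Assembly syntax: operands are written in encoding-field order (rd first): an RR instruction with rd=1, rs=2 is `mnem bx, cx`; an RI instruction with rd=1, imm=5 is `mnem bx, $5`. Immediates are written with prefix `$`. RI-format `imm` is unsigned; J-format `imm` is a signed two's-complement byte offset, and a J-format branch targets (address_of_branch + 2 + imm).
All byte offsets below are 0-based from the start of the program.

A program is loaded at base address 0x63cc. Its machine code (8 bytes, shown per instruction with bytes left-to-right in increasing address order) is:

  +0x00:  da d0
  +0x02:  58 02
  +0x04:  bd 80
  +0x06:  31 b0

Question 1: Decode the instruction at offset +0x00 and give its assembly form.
shr di, di

off 0x00: read da d0 as big → 0xdad0
  op=0xdad0>>10=0x36 ⇒ shr (RR)
  rd@[9:7]=0x5 ⇒ di
  rs@[6:4]=0x5 ⇒ di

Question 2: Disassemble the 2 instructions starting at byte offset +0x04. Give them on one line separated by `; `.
pop dx; band dx, dx

@+04  big-endian(bd 80) = 0xbd80
  opcode bits[15:10]=0x2f: pop/R
  rd@[9:7]=0x3 ⇒ dx
@+06  big-endian(31 b0) = 0x31b0
  opcode bits[15:10]=0xc: band/RR
  rd@[9:7]=0x3 ⇒ dx
  rs@[6:4]=0x3 ⇒ dx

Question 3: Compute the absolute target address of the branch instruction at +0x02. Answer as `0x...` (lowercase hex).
+0x02: 58 02 ⇒ word 0x5802 (big)
  op=0x5802>>10=0x16 ⇒ goto (J)
  imm@[9:0]=0x2 ⇒ $2
  target = base 0x63cc + off 0x02 + 2 + imm 2 = 0x63d2

0x63d2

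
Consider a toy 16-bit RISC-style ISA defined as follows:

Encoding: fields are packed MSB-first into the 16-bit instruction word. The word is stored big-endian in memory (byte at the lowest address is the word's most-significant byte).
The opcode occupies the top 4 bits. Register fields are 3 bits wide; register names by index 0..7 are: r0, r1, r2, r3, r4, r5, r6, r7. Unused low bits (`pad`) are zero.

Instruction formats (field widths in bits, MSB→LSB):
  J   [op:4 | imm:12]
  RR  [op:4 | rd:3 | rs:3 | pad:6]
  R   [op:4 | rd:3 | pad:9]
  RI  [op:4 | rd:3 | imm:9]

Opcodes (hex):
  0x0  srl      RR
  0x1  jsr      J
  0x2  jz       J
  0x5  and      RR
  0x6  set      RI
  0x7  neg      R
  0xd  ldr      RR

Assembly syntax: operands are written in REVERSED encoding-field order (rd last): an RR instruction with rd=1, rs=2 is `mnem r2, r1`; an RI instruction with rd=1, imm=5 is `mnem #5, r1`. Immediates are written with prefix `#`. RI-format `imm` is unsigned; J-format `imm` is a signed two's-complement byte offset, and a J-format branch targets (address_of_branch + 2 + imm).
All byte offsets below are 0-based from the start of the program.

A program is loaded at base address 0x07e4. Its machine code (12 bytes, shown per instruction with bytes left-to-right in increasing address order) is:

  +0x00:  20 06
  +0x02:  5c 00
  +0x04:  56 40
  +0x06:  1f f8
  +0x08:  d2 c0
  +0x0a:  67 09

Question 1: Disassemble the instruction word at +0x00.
[00] 20 06 → 0x2006
  op=0x2006>>12=0x2 ⇒ jz (J)
  [11:0] imm=6 = #6

jz #6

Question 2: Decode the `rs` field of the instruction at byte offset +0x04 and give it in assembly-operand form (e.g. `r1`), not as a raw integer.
r1

+0x04: 56 40 ⇒ word 0x5640 (big)
  top 4b → 0x5 → and [RR]
  [11:9] rd=3 = r3
  [8:6] rs=1 = r1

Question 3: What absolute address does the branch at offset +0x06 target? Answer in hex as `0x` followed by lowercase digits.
[06] 1f f8 → 0x1ff8
  opcode bits[15:12]=0x1: jsr/J
  imm: (w>>0)&0xfff=0xff8 (s12→-8) → #-8
  target = base 0x07e4 + off 0x06 + 2 + imm -8 = 0x07e4

0x07e4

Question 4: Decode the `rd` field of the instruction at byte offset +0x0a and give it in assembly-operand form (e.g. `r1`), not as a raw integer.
off 0x0a: read 67 09 as big → 0x6709
  top 4b → 0x6 → set [RI]
  [11:9] rd=3 = r3
  [8:0] imm=265 = #265

r3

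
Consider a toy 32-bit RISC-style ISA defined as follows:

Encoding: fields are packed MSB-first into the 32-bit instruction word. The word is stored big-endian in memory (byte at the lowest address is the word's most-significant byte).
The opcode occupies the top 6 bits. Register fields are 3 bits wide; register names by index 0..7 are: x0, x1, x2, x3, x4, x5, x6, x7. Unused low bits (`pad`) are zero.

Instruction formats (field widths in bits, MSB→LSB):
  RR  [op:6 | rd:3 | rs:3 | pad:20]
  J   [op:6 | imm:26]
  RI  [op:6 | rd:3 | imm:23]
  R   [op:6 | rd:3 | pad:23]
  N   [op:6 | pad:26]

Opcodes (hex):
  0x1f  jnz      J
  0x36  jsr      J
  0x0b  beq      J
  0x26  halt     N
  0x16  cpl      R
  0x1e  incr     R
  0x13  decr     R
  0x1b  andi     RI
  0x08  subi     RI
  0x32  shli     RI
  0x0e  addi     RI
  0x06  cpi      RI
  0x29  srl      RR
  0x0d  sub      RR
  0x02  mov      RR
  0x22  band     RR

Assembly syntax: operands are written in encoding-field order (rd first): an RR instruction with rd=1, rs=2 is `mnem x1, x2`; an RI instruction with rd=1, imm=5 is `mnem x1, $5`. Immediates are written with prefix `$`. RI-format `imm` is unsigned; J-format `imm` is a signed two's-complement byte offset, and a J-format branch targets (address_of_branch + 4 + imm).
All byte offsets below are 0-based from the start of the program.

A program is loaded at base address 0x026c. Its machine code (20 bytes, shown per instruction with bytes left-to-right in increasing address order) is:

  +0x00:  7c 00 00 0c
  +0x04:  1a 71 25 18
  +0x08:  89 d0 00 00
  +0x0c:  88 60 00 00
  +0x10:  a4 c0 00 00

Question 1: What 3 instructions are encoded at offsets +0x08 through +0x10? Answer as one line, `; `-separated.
[08] 89 d0 00 00 → 0x89d00000
  top 6b → 0x22 → band [RR]
  rd: (w>>23)&0x7=0x3 → x3
  rs: (w>>20)&0x7=0x5 → x5
[0c] 88 60 00 00 → 0x88600000
  top 6b → 0x22 → band [RR]
  rd: (w>>23)&0x7=0x0 → x0
  rs: (w>>20)&0x7=0x6 → x6
[10] a4 c0 00 00 → 0xa4c00000
  top 6b → 0x29 → srl [RR]
  rd: (w>>23)&0x7=0x1 → x1
  rs: (w>>20)&0x7=0x4 → x4

band x3, x5; band x0, x6; srl x1, x4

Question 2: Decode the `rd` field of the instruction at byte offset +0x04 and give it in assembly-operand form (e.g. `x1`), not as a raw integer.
off 0x04: read 1a 71 25 18 as big → 0x1a712518
  opcode bits[31:26]=0x6: cpi/RI
  rd: (w>>23)&0x7=0x4 → x4
  imm: (w>>0)&0x7fffff=0x712518 → $7415064

x4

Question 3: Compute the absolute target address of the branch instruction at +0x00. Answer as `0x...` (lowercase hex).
off 0x00: read 7c 00 00 0c as big → 0x7c00000c
  op=0x7c00000c>>26=0x1f ⇒ jnz (J)
  imm@[25:0]=0xc ⇒ $12
  target = base 0x026c + off 0x00 + 4 + imm 12 = 0x027c

0x027c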